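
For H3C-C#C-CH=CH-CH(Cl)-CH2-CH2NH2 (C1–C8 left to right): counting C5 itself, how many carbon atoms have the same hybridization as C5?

C5 is sp2 (one π bond).
C1: sp3
C2: sp
C3: sp
C4: sp2 ✓
C5: sp2 ✓
C6: sp3
C7: sp3
C8: sp3
2 carbons are sp2.

2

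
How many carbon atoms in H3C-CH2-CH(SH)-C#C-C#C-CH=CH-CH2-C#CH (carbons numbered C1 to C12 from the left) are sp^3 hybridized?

C1: sp3 ✓
C2: sp3 ✓
C3: sp3 ✓
C4: sp
C5: sp
C6: sp
C7: sp
C8: sp2
C9: sp2
C10: sp3 ✓
C11: sp
C12: sp
C1, C2, C3, C10 → 4 sp3 carbons.

4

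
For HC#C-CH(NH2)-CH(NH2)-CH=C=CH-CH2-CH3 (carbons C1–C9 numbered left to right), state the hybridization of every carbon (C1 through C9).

C1 is sp: 2 σ bonds, plus two π bonds, 2 electron-density regions.
C2: 2 σ bonds, plus two π bonds; 2 regions of electron density → sp.
C3: 4 σ bonds — 4 electron domains, sp3.
C4 carries 4 σ bonds, giving a steric number of 4, so it is sp3.
C5 is sp2: 3 σ bonds, plus one π bond, 3 electron-density regions.
C6: 2 σ bonds, plus two π bonds; 2 regions of electron density → sp.
C7 (3 σ bonds, plus one π bond) has steric number 3: sp2.
C8 — 4 σ bonds. Steric number 4, so sp3.
C9 — 4 σ bonds. Steric number 4, so sp3.

C1 sp, C2 sp, C3 sp3, C4 sp3, C5 sp2, C6 sp, C7 sp2, C8 sp3, C9 sp3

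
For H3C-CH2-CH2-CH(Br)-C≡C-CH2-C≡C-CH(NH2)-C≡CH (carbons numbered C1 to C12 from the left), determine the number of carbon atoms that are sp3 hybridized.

C1: sp3 ✓
C2: sp3 ✓
C3: sp3 ✓
C4: sp3 ✓
C5: sp
C6: sp
C7: sp3 ✓
C8: sp
C9: sp
C10: sp3 ✓
C11: sp
C12: sp
C1, C2, C3, C4, C7, C10 → 6 sp3 carbons.

6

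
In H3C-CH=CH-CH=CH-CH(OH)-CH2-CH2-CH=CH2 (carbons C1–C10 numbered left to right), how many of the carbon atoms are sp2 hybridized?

C1: sp3
C2: sp2 ✓
C3: sp2 ✓
C4: sp2 ✓
C5: sp2 ✓
C6: sp3
C7: sp3
C8: sp3
C9: sp2 ✓
C10: sp2 ✓
C2, C3, C4, C5, C9, C10 → 6 sp2 carbons.

6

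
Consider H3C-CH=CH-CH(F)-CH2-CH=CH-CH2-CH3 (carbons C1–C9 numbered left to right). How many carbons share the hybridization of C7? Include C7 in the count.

C7 is sp2 (one π bond).
C1: sp3
C2: sp2 ✓
C3: sp2 ✓
C4: sp3
C5: sp3
C6: sp2 ✓
C7: sp2 ✓
C8: sp3
C9: sp3
4 carbons are sp2.

4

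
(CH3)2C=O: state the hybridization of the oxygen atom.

One σ bond + two lone pairs = steric number 3 → sp2.

sp^2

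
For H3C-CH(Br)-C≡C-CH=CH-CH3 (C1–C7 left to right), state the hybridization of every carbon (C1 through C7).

C1 has 4 σ bonds: steric number 4 → sp3.
C2 (4 σ bonds) has steric number 4: sp3.
C3 is sp: 2 σ bonds, plus two π bonds, 2 electron-density regions.
C4: 2 σ bonds, plus two π bonds — 2 electron domains, sp.
C5 — 3 σ bonds, plus one π bond. Steric number 3, so sp2.
C6 is sp2: 3 σ bonds, plus one π bond, 3 electron-density regions.
C7 (4 σ bonds) has steric number 4: sp3.

C1 sp3, C2 sp3, C3 sp, C4 sp, C5 sp2, C6 sp2, C7 sp3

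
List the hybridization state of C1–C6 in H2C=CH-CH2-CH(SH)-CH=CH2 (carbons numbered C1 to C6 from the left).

C1 sp2, C2 sp2, C3 sp3, C4 sp3, C5 sp2, C6 sp2

C1 (3 σ bonds, plus one π bond) has steric number 3: sp2.
C2 (3 σ bonds, plus one π bond) has steric number 3: sp2.
C3: 4 σ bonds; 4 regions of electron density → sp3.
C4: 4 σ bonds — 4 electron domains, sp3.
C5 (3 σ bonds, plus one π bond) has steric number 3: sp2.
C6 (3 σ bonds, plus one π bond) has steric number 3: sp2.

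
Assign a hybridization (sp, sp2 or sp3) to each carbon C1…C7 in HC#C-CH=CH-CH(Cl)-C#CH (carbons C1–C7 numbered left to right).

C1 — 2 σ bonds, plus two π bonds. Steric number 2, so sp.
C2 has 2 σ bonds, plus two π bonds: steric number 2 → sp.
C3 has 3 σ bonds, plus one π bond: steric number 3 → sp2.
C4 is sp2: 3 σ bonds, plus one π bond, 3 electron-density regions.
C5 — 4 σ bonds. Steric number 4, so sp3.
C6 — 2 σ bonds, plus two π bonds. Steric number 2, so sp.
C7 carries 2 σ bonds, plus two π bonds, giving a steric number of 2, so it is sp.

C1 sp, C2 sp, C3 sp2, C4 sp2, C5 sp3, C6 sp, C7 sp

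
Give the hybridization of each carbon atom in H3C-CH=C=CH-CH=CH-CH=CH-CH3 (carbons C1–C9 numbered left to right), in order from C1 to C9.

C1 sp3, C2 sp2, C3 sp, C4 sp2, C5 sp2, C6 sp2, C7 sp2, C8 sp2, C9 sp3

C1 — 4 σ bonds. Steric number 4, so sp3.
C2 — 3 σ bonds, plus one π bond. Steric number 3, so sp2.
C3: 2 σ bonds, plus two π bonds — 2 electron domains, sp.
C4: 3 σ bonds, plus one π bond — 3 electron domains, sp2.
C5 is sp2: 3 σ bonds, plus one π bond, 3 electron-density regions.
C6 (3 σ bonds, plus one π bond) has steric number 3: sp2.
C7: 3 σ bonds, plus one π bond; 3 regions of electron density → sp2.
C8 carries 3 σ bonds, plus one π bond, giving a steric number of 3, so it is sp2.
C9 carries 4 σ bonds, giving a steric number of 4, so it is sp3.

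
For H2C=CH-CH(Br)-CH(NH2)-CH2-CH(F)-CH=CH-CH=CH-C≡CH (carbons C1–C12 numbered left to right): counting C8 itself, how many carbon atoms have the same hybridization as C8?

C8 is sp2 (one π bond).
C1: sp2 ✓
C2: sp2 ✓
C3: sp3
C4: sp3
C5: sp3
C6: sp3
C7: sp2 ✓
C8: sp2 ✓
C9: sp2 ✓
C10: sp2 ✓
C11: sp
C12: sp
6 carbons are sp2.

6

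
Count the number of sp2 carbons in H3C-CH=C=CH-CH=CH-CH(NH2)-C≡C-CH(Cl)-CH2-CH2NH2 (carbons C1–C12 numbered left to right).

4

C1: sp3
C2: sp2 ✓
C3: sp
C4: sp2 ✓
C5: sp2 ✓
C6: sp2 ✓
C7: sp3
C8: sp
C9: sp
C10: sp3
C11: sp3
C12: sp3
C2, C4, C5, C6 → 4 sp2 carbons.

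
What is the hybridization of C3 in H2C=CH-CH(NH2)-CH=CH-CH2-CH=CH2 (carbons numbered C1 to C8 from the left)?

sp^3

C3 has 4 σ bonds: steric number 4 → sp3.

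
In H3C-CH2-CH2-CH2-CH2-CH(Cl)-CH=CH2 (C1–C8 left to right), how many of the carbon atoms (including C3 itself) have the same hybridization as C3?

C3 is sp3 (only σ bonds).
C1: sp3 ✓
C2: sp3 ✓
C3: sp3 ✓
C4: sp3 ✓
C5: sp3 ✓
C6: sp3 ✓
C7: sp2
C8: sp2
6 carbons are sp3.

6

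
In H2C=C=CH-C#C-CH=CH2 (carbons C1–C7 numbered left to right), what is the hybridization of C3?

sp²

C3 carries 3 σ bonds, plus one π bond, giving a steric number of 3, so it is sp2.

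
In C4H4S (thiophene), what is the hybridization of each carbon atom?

sp²

Each carbon atom — 3 σ bonds, plus one π bond. Steric number 3, so sp2.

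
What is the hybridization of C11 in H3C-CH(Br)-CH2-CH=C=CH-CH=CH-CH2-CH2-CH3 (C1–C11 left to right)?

C11 has 4 σ bonds: steric number 4 → sp3.

sp3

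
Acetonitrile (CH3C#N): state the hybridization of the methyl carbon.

sp^3

The methyl carbon has 4 σ bonds: steric number 4 → sp3.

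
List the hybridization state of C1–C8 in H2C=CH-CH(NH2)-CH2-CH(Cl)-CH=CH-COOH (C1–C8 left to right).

C1 sp2, C2 sp2, C3 sp3, C4 sp3, C5 sp3, C6 sp2, C7 sp2, C8 sp2

C1 (3 σ bonds, plus one π bond) has steric number 3: sp2.
C2: 3 σ bonds, plus one π bond — 3 electron domains, sp2.
C3 is sp3: 4 σ bonds, 4 electron-density regions.
C4 carries 4 σ bonds, giving a steric number of 4, so it is sp3.
C5: 4 σ bonds — 4 electron domains, sp3.
C6 has 3 σ bonds, plus one π bond: steric number 3 → sp2.
C7: 3 σ bonds, plus one π bond; 3 regions of electron density → sp2.
C8 carries 3 σ bonds, plus one π bond, giving a steric number of 3, so it is sp2.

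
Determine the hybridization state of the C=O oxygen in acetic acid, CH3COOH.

sp²

The C=O oxygen: 1 σ bond and 2 lone pairs, plus one π bond — 3 electron domains, sp2.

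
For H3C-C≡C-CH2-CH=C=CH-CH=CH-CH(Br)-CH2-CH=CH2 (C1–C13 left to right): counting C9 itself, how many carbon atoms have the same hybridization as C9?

C9 is sp2 (one π bond).
C1: sp3
C2: sp
C3: sp
C4: sp3
C5: sp2 ✓
C6: sp
C7: sp2 ✓
C8: sp2 ✓
C9: sp2 ✓
C10: sp3
C11: sp3
C12: sp2 ✓
C13: sp2 ✓
6 carbons are sp2.

6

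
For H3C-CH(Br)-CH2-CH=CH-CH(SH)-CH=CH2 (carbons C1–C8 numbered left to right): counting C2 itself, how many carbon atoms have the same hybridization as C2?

C2 is sp3 (only σ bonds).
C1: sp3 ✓
C2: sp3 ✓
C3: sp3 ✓
C4: sp2
C5: sp2
C6: sp3 ✓
C7: sp2
C8: sp2
4 carbons are sp3.

4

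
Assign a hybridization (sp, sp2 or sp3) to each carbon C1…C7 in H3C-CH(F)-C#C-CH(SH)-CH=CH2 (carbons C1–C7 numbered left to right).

C1 sp3, C2 sp3, C3 sp, C4 sp, C5 sp3, C6 sp2, C7 sp2

C1 (4 σ bonds) has steric number 4: sp3.
C2 — 4 σ bonds. Steric number 4, so sp3.
C3 carries 2 σ bonds, plus two π bonds, giving a steric number of 2, so it is sp.
C4 — 2 σ bonds, plus two π bonds. Steric number 2, so sp.
C5 is sp3: 4 σ bonds, 4 electron-density regions.
C6 carries 3 σ bonds, plus one π bond, giving a steric number of 3, so it is sp2.
C7 — 3 σ bonds, plus one π bond. Steric number 3, so sp2.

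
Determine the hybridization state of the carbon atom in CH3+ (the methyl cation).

Three σ bonds to H, empty p orbital → sp2, trigonal planar.

sp²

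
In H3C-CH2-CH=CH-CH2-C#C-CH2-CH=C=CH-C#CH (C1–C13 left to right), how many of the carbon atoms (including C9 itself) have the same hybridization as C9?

4

C9 is sp2 (one π bond).
C1: sp3
C2: sp3
C3: sp2 ✓
C4: sp2 ✓
C5: sp3
C6: sp
C7: sp
C8: sp3
C9: sp2 ✓
C10: sp
C11: sp2 ✓
C12: sp
C13: sp
4 carbons are sp2.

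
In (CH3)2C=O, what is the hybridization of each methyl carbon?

Each methyl carbon (4 σ bonds) has steric number 4: sp3.

sp3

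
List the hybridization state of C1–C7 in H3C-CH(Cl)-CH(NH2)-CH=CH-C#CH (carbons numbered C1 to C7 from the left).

C1 sp3, C2 sp3, C3 sp3, C4 sp2, C5 sp2, C6 sp, C7 sp

C1 — 4 σ bonds. Steric number 4, so sp3.
C2 — 4 σ bonds. Steric number 4, so sp3.
C3 (4 σ bonds) has steric number 4: sp3.
C4 carries 3 σ bonds, plus one π bond, giving a steric number of 3, so it is sp2.
C5: 3 σ bonds, plus one π bond — 3 electron domains, sp2.
C6 has 2 σ bonds, plus two π bonds: steric number 2 → sp.
C7 has 2 σ bonds, plus two π bonds: steric number 2 → sp.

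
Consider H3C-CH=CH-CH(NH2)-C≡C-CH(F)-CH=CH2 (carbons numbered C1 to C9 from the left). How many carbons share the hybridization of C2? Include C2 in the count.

4

C2 is sp2 (one π bond).
C1: sp3
C2: sp2 ✓
C3: sp2 ✓
C4: sp3
C5: sp
C6: sp
C7: sp3
C8: sp2 ✓
C9: sp2 ✓
4 carbons are sp2.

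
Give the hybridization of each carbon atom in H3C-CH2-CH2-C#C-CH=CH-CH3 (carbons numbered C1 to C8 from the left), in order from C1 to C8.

C1 sp3, C2 sp3, C3 sp3, C4 sp, C5 sp, C6 sp2, C7 sp2, C8 sp3

C1 is sp3: 4 σ bonds, 4 electron-density regions.
C2 carries 4 σ bonds, giving a steric number of 4, so it is sp3.
C3 is sp3: 4 σ bonds, 4 electron-density regions.
C4: 2 σ bonds, plus two π bonds — 2 electron domains, sp.
C5 (2 σ bonds, plus two π bonds) has steric number 2: sp.
C6 has 3 σ bonds, plus one π bond: steric number 3 → sp2.
C7: 3 σ bonds, plus one π bond; 3 regions of electron density → sp2.
C8 is sp3: 4 σ bonds, 4 electron-density regions.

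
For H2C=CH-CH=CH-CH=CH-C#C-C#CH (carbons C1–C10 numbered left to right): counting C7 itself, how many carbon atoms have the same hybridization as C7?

C7 is sp (two π bonds).
C1: sp2
C2: sp2
C3: sp2
C4: sp2
C5: sp2
C6: sp2
C7: sp ✓
C8: sp ✓
C9: sp ✓
C10: sp ✓
4 carbons are sp.

4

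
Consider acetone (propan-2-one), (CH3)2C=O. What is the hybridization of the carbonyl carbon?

The carbonyl carbon (3 σ bonds, plus one π bond) has steric number 3: sp2.

sp^2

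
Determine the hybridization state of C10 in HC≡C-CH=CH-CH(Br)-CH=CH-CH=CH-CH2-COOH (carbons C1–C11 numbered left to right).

sp³

C10 (4 σ bonds) has steric number 4: sp3.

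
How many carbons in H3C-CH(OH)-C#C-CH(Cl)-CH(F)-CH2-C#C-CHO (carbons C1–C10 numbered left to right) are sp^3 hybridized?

C1: sp3 ✓
C2: sp3 ✓
C3: sp
C4: sp
C5: sp3 ✓
C6: sp3 ✓
C7: sp3 ✓
C8: sp
C9: sp
C10: sp2
C1, C2, C5, C6, C7 → 5 sp3 carbons.

5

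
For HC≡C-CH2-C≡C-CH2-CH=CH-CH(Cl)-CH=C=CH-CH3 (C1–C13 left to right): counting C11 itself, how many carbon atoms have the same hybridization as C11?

5

C11 is sp (two π bonds).
C1: sp ✓
C2: sp ✓
C3: sp3
C4: sp ✓
C5: sp ✓
C6: sp3
C7: sp2
C8: sp2
C9: sp3
C10: sp2
C11: sp ✓
C12: sp2
C13: sp3
5 carbons are sp.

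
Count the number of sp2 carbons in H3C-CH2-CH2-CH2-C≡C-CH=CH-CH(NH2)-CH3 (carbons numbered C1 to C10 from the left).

C1: sp3
C2: sp3
C3: sp3
C4: sp3
C5: sp
C6: sp
C7: sp2 ✓
C8: sp2 ✓
C9: sp3
C10: sp3
C7, C8 → 2 sp2 carbons.

2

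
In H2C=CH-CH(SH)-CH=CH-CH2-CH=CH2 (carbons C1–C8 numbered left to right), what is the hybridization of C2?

sp^2

C2 (3 σ bonds, plus one π bond) has steric number 3: sp2.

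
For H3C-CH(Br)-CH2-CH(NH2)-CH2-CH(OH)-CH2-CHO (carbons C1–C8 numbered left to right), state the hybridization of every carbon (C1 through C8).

C1 is sp3: 4 σ bonds, 4 electron-density regions.
C2 (4 σ bonds) has steric number 4: sp3.
C3 is sp3: 4 σ bonds, 4 electron-density regions.
C4 — 4 σ bonds. Steric number 4, so sp3.
C5 is sp3: 4 σ bonds, 4 electron-density regions.
C6 carries 4 σ bonds, giving a steric number of 4, so it is sp3.
C7: 4 σ bonds — 4 electron domains, sp3.
C8 — 3 σ bonds, plus one π bond. Steric number 3, so sp2.

C1 sp3, C2 sp3, C3 sp3, C4 sp3, C5 sp3, C6 sp3, C7 sp3, C8 sp2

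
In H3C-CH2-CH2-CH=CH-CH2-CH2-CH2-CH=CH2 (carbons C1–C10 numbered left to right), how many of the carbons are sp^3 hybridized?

C1: sp3 ✓
C2: sp3 ✓
C3: sp3 ✓
C4: sp2
C5: sp2
C6: sp3 ✓
C7: sp3 ✓
C8: sp3 ✓
C9: sp2
C10: sp2
C1, C2, C3, C6, C7, C8 → 6 sp3 carbons.

6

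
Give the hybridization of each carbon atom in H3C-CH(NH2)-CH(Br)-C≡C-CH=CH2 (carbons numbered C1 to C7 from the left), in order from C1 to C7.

C1: 4 σ bonds — 4 electron domains, sp3.
C2 — 4 σ bonds. Steric number 4, so sp3.
C3 (4 σ bonds) has steric number 4: sp3.
C4 carries 2 σ bonds, plus two π bonds, giving a steric number of 2, so it is sp.
C5 carries 2 σ bonds, plus two π bonds, giving a steric number of 2, so it is sp.
C6 (3 σ bonds, plus one π bond) has steric number 3: sp2.
C7 has 3 σ bonds, plus one π bond: steric number 3 → sp2.

C1 sp3, C2 sp3, C3 sp3, C4 sp, C5 sp, C6 sp2, C7 sp2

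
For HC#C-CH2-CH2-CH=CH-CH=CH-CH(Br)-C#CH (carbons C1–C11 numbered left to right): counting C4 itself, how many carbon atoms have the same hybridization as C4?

3

C4 is sp3 (only σ bonds).
C1: sp
C2: sp
C3: sp3 ✓
C4: sp3 ✓
C5: sp2
C6: sp2
C7: sp2
C8: sp2
C9: sp3 ✓
C10: sp
C11: sp
3 carbons are sp3.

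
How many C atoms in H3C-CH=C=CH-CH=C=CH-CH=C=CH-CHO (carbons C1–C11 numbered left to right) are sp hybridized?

C1: sp3
C2: sp2
C3: sp ✓
C4: sp2
C5: sp2
C6: sp ✓
C7: sp2
C8: sp2
C9: sp ✓
C10: sp2
C11: sp2
C3, C6, C9 → 3 sp carbons.

3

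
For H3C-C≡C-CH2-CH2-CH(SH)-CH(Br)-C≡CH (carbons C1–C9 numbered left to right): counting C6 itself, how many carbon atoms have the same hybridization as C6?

C6 is sp3 (only σ bonds).
C1: sp3 ✓
C2: sp
C3: sp
C4: sp3 ✓
C5: sp3 ✓
C6: sp3 ✓
C7: sp3 ✓
C8: sp
C9: sp
5 carbons are sp3.

5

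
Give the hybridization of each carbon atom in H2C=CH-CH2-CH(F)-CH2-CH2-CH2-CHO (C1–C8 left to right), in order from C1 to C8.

C1 is sp2: 3 σ bonds, plus one π bond, 3 electron-density regions.
C2 — 3 σ bonds, plus one π bond. Steric number 3, so sp2.
C3 is sp3: 4 σ bonds, 4 electron-density regions.
C4: 4 σ bonds — 4 electron domains, sp3.
C5 is sp3: 4 σ bonds, 4 electron-density regions.
C6 has 4 σ bonds: steric number 4 → sp3.
C7 carries 4 σ bonds, giving a steric number of 4, so it is sp3.
C8 (3 σ bonds, plus one π bond) has steric number 3: sp2.

C1 sp2, C2 sp2, C3 sp3, C4 sp3, C5 sp3, C6 sp3, C7 sp3, C8 sp2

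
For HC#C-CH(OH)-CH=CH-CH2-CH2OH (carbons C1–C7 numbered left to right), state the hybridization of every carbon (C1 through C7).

C1 sp, C2 sp, C3 sp3, C4 sp2, C5 sp2, C6 sp3, C7 sp3

C1 carries 2 σ bonds, plus two π bonds, giving a steric number of 2, so it is sp.
C2 is sp: 2 σ bonds, plus two π bonds, 2 electron-density regions.
C3 — 4 σ bonds. Steric number 4, so sp3.
C4 carries 3 σ bonds, plus one π bond, giving a steric number of 3, so it is sp2.
C5 has 3 σ bonds, plus one π bond: steric number 3 → sp2.
C6 — 4 σ bonds. Steric number 4, so sp3.
C7 carries 4 σ bonds, giving a steric number of 4, so it is sp3.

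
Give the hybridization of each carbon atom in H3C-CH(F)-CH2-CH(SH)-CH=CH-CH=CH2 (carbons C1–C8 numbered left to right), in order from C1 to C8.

C1 has 4 σ bonds: steric number 4 → sp3.
C2 (4 σ bonds) has steric number 4: sp3.
C3 — 4 σ bonds. Steric number 4, so sp3.
C4: 4 σ bonds — 4 electron domains, sp3.
C5 is sp2: 3 σ bonds, plus one π bond, 3 electron-density regions.
C6 (3 σ bonds, plus one π bond) has steric number 3: sp2.
C7 is sp2: 3 σ bonds, plus one π bond, 3 electron-density regions.
C8 (3 σ bonds, plus one π bond) has steric number 3: sp2.

C1 sp3, C2 sp3, C3 sp3, C4 sp3, C5 sp2, C6 sp2, C7 sp2, C8 sp2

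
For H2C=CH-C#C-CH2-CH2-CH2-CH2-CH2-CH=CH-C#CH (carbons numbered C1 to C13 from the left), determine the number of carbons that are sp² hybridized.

4

C1: sp2 ✓
C2: sp2 ✓
C3: sp
C4: sp
C5: sp3
C6: sp3
C7: sp3
C8: sp3
C9: sp3
C10: sp2 ✓
C11: sp2 ✓
C12: sp
C13: sp
C1, C2, C10, C11 → 4 sp2 carbons.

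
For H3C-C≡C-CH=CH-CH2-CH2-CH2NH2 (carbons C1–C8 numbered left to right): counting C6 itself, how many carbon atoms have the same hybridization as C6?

C6 is sp3 (only σ bonds).
C1: sp3 ✓
C2: sp
C3: sp
C4: sp2
C5: sp2
C6: sp3 ✓
C7: sp3 ✓
C8: sp3 ✓
4 carbons are sp3.

4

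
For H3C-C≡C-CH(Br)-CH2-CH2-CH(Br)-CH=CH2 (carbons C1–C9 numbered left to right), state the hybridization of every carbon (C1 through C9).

C1 sp3, C2 sp, C3 sp, C4 sp3, C5 sp3, C6 sp3, C7 sp3, C8 sp2, C9 sp2

C1 is sp3: 4 σ bonds, 4 electron-density regions.
C2: 2 σ bonds, plus two π bonds — 2 electron domains, sp.
C3 carries 2 σ bonds, plus two π bonds, giving a steric number of 2, so it is sp.
C4 carries 4 σ bonds, giving a steric number of 4, so it is sp3.
C5 carries 4 σ bonds, giving a steric number of 4, so it is sp3.
C6 carries 4 σ bonds, giving a steric number of 4, so it is sp3.
C7: 4 σ bonds; 4 regions of electron density → sp3.
C8: 3 σ bonds, plus one π bond — 3 electron domains, sp2.
C9: 3 σ bonds, plus one π bond — 3 electron domains, sp2.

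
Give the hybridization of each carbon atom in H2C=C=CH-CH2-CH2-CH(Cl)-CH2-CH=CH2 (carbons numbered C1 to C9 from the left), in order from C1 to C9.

C1 sp2, C2 sp, C3 sp2, C4 sp3, C5 sp3, C6 sp3, C7 sp3, C8 sp2, C9 sp2

C1: 3 σ bonds, plus one π bond — 3 electron domains, sp2.
C2 is sp: 2 σ bonds, plus two π bonds, 2 electron-density regions.
C3: 3 σ bonds, plus one π bond; 3 regions of electron density → sp2.
C4 — 4 σ bonds. Steric number 4, so sp3.
C5 carries 4 σ bonds, giving a steric number of 4, so it is sp3.
C6 — 4 σ bonds. Steric number 4, so sp3.
C7 has 4 σ bonds: steric number 4 → sp3.
C8 carries 3 σ bonds, plus one π bond, giving a steric number of 3, so it is sp2.
C9 — 3 σ bonds, plus one π bond. Steric number 3, so sp2.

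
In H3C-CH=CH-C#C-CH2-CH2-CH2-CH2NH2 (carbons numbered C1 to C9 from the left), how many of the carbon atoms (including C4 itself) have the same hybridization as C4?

2

C4 is sp (two π bonds).
C1: sp3
C2: sp2
C3: sp2
C4: sp ✓
C5: sp ✓
C6: sp3
C7: sp3
C8: sp3
C9: sp3
2 carbons are sp.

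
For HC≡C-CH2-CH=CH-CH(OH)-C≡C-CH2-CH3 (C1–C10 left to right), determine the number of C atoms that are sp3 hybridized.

C1: sp
C2: sp
C3: sp3 ✓
C4: sp2
C5: sp2
C6: sp3 ✓
C7: sp
C8: sp
C9: sp3 ✓
C10: sp3 ✓
C3, C6, C9, C10 → 4 sp3 carbons.

4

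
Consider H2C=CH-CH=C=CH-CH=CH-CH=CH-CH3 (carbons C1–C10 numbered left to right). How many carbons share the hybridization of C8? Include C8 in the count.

C8 is sp2 (one π bond).
C1: sp2 ✓
C2: sp2 ✓
C3: sp2 ✓
C4: sp
C5: sp2 ✓
C6: sp2 ✓
C7: sp2 ✓
C8: sp2 ✓
C9: sp2 ✓
C10: sp3
8 carbons are sp2.

8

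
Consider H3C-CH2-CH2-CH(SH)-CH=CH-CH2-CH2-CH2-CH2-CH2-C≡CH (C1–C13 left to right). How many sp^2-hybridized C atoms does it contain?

C1: sp3
C2: sp3
C3: sp3
C4: sp3
C5: sp2 ✓
C6: sp2 ✓
C7: sp3
C8: sp3
C9: sp3
C10: sp3
C11: sp3
C12: sp
C13: sp
C5, C6 → 2 sp2 carbons.

2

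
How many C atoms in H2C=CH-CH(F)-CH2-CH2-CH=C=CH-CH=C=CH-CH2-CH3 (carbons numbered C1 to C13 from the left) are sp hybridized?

2

C1: sp2
C2: sp2
C3: sp3
C4: sp3
C5: sp3
C6: sp2
C7: sp ✓
C8: sp2
C9: sp2
C10: sp ✓
C11: sp2
C12: sp3
C13: sp3
C7, C10 → 2 sp carbons.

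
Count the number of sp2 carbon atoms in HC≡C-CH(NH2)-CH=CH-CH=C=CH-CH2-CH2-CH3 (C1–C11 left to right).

4

C1: sp
C2: sp
C3: sp3
C4: sp2 ✓
C5: sp2 ✓
C6: sp2 ✓
C7: sp
C8: sp2 ✓
C9: sp3
C10: sp3
C11: sp3
C4, C5, C6, C8 → 4 sp2 carbons.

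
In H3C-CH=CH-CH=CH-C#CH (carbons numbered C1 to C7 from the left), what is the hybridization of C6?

C6 is sp: 2 σ bonds, plus two π bonds, 2 electron-density regions.

sp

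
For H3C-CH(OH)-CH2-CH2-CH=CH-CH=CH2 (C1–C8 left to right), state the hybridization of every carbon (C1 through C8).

C1 sp3, C2 sp3, C3 sp3, C4 sp3, C5 sp2, C6 sp2, C7 sp2, C8 sp2

C1: 4 σ bonds; 4 regions of electron density → sp3.
C2 has 4 σ bonds: steric number 4 → sp3.
C3: 4 σ bonds — 4 electron domains, sp3.
C4 — 4 σ bonds. Steric number 4, so sp3.
C5 (3 σ bonds, plus one π bond) has steric number 3: sp2.
C6 carries 3 σ bonds, plus one π bond, giving a steric number of 3, so it is sp2.
C7: 3 σ bonds, plus one π bond — 3 electron domains, sp2.
C8: 3 σ bonds, plus one π bond — 3 electron domains, sp2.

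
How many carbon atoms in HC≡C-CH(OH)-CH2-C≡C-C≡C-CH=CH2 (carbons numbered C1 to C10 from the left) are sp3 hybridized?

2

C1: sp
C2: sp
C3: sp3 ✓
C4: sp3 ✓
C5: sp
C6: sp
C7: sp
C8: sp
C9: sp2
C10: sp2
C3, C4 → 2 sp3 carbons.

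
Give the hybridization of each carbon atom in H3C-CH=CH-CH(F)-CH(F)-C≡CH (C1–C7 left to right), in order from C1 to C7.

C1: 4 σ bonds; 4 regions of electron density → sp3.
C2 is sp2: 3 σ bonds, plus one π bond, 3 electron-density regions.
C3 (3 σ bonds, plus one π bond) has steric number 3: sp2.
C4 has 4 σ bonds: steric number 4 → sp3.
C5: 4 σ bonds — 4 electron domains, sp3.
C6: 2 σ bonds, plus two π bonds; 2 regions of electron density → sp.
C7 — 2 σ bonds, plus two π bonds. Steric number 2, so sp.

C1 sp3, C2 sp2, C3 sp2, C4 sp3, C5 sp3, C6 sp, C7 sp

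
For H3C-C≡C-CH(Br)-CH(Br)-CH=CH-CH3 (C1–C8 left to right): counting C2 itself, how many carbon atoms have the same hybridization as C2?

2

C2 is sp (two π bonds).
C1: sp3
C2: sp ✓
C3: sp ✓
C4: sp3
C5: sp3
C6: sp2
C7: sp2
C8: sp3
2 carbons are sp.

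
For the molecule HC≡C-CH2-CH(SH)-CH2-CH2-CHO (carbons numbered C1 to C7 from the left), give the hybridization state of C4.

C4: 4 σ bonds — 4 electron domains, sp3.

sp3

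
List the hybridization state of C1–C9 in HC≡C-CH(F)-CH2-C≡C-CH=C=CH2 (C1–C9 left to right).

C1 — 2 σ bonds, plus two π bonds. Steric number 2, so sp.
C2 — 2 σ bonds, plus two π bonds. Steric number 2, so sp.
C3 carries 4 σ bonds, giving a steric number of 4, so it is sp3.
C4: 4 σ bonds — 4 electron domains, sp3.
C5 has 2 σ bonds, plus two π bonds: steric number 2 → sp.
C6 carries 2 σ bonds, plus two π bonds, giving a steric number of 2, so it is sp.
C7: 3 σ bonds, plus one π bond — 3 electron domains, sp2.
C8 has 2 σ bonds, plus two π bonds: steric number 2 → sp.
C9 carries 3 σ bonds, plus one π bond, giving a steric number of 3, so it is sp2.

C1 sp, C2 sp, C3 sp3, C4 sp3, C5 sp, C6 sp, C7 sp2, C8 sp, C9 sp2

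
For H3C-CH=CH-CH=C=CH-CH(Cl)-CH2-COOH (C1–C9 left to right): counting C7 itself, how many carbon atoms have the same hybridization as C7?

3

C7 is sp3 (only σ bonds).
C1: sp3 ✓
C2: sp2
C3: sp2
C4: sp2
C5: sp
C6: sp2
C7: sp3 ✓
C8: sp3 ✓
C9: sp2
3 carbons are sp3.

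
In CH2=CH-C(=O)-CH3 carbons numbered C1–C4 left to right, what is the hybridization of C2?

C2 carries 3 σ bonds, plus one π bond, giving a steric number of 3, so it is sp2.

sp^2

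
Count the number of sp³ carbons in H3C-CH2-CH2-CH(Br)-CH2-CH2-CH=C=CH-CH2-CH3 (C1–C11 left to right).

8

C1: sp3 ✓
C2: sp3 ✓
C3: sp3 ✓
C4: sp3 ✓
C5: sp3 ✓
C6: sp3 ✓
C7: sp2
C8: sp
C9: sp2
C10: sp3 ✓
C11: sp3 ✓
C1, C2, C3, C4, C5, C6, C10, C11 → 8 sp3 carbons.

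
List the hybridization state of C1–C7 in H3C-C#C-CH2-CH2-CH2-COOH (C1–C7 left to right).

C1 carries 4 σ bonds, giving a steric number of 4, so it is sp3.
C2 (2 σ bonds, plus two π bonds) has steric number 2: sp.
C3 has 2 σ bonds, plus two π bonds: steric number 2 → sp.
C4: 4 σ bonds — 4 electron domains, sp3.
C5: 4 σ bonds; 4 regions of electron density → sp3.
C6 is sp3: 4 σ bonds, 4 electron-density regions.
C7: 3 σ bonds, plus one π bond — 3 electron domains, sp2.

C1 sp3, C2 sp, C3 sp, C4 sp3, C5 sp3, C6 sp3, C7 sp2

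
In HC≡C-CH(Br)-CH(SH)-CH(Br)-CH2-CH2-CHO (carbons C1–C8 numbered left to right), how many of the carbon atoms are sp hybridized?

C1: sp ✓
C2: sp ✓
C3: sp3
C4: sp3
C5: sp3
C6: sp3
C7: sp3
C8: sp2
C1, C2 → 2 sp carbons.

2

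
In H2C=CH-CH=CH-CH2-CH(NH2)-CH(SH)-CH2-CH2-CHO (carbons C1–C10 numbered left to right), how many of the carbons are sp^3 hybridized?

C1: sp2
C2: sp2
C3: sp2
C4: sp2
C5: sp3 ✓
C6: sp3 ✓
C7: sp3 ✓
C8: sp3 ✓
C9: sp3 ✓
C10: sp2
C5, C6, C7, C8, C9 → 5 sp3 carbons.

5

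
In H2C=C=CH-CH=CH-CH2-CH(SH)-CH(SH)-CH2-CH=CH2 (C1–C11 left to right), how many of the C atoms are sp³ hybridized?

4

C1: sp2
C2: sp
C3: sp2
C4: sp2
C5: sp2
C6: sp3 ✓
C7: sp3 ✓
C8: sp3 ✓
C9: sp3 ✓
C10: sp2
C11: sp2
C6, C7, C8, C9 → 4 sp3 carbons.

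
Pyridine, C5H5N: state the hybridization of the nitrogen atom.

N has two σ bonds and one lone pair in the ring plane (steric number 3 → sp2); its p orbital contributes one electron to the aromatic π system via the C=N double bond.

sp^2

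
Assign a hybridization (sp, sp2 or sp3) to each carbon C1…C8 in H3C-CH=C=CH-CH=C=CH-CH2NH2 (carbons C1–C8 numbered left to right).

C1 sp3, C2 sp2, C3 sp, C4 sp2, C5 sp2, C6 sp, C7 sp2, C8 sp3

C1 — 4 σ bonds. Steric number 4, so sp3.
C2: 3 σ bonds, plus one π bond; 3 regions of electron density → sp2.
C3 — 2 σ bonds, plus two π bonds. Steric number 2, so sp.
C4 — 3 σ bonds, plus one π bond. Steric number 3, so sp2.
C5 (3 σ bonds, plus one π bond) has steric number 3: sp2.
C6: 2 σ bonds, plus two π bonds — 2 electron domains, sp.
C7 is sp2: 3 σ bonds, plus one π bond, 3 electron-density regions.
C8 has 4 σ bonds: steric number 4 → sp3.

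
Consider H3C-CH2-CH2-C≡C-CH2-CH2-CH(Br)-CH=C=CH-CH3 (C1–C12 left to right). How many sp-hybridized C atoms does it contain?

3

C1: sp3
C2: sp3
C3: sp3
C4: sp ✓
C5: sp ✓
C6: sp3
C7: sp3
C8: sp3
C9: sp2
C10: sp ✓
C11: sp2
C12: sp3
C4, C5, C10 → 3 sp carbons.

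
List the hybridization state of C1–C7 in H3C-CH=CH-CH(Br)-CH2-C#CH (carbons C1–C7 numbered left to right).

C1 sp3, C2 sp2, C3 sp2, C4 sp3, C5 sp3, C6 sp, C7 sp

C1 (4 σ bonds) has steric number 4: sp3.
C2 carries 3 σ bonds, plus one π bond, giving a steric number of 3, so it is sp2.
C3 — 3 σ bonds, plus one π bond. Steric number 3, so sp2.
C4: 4 σ bonds — 4 electron domains, sp3.
C5 is sp3: 4 σ bonds, 4 electron-density regions.
C6 has 2 σ bonds, plus two π bonds: steric number 2 → sp.
C7 is sp: 2 σ bonds, plus two π bonds, 2 electron-density regions.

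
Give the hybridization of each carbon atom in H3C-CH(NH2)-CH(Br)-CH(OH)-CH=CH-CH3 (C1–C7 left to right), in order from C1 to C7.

C1: 4 σ bonds — 4 electron domains, sp3.
C2 has 4 σ bonds: steric number 4 → sp3.
C3 — 4 σ bonds. Steric number 4, so sp3.
C4 — 4 σ bonds. Steric number 4, so sp3.
C5 is sp2: 3 σ bonds, plus one π bond, 3 electron-density regions.
C6 is sp2: 3 σ bonds, plus one π bond, 3 electron-density regions.
C7 is sp3: 4 σ bonds, 4 electron-density regions.

C1 sp3, C2 sp3, C3 sp3, C4 sp3, C5 sp2, C6 sp2, C7 sp3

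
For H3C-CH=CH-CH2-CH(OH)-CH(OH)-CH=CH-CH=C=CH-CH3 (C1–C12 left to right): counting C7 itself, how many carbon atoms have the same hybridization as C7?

C7 is sp2 (one π bond).
C1: sp3
C2: sp2 ✓
C3: sp2 ✓
C4: sp3
C5: sp3
C6: sp3
C7: sp2 ✓
C8: sp2 ✓
C9: sp2 ✓
C10: sp
C11: sp2 ✓
C12: sp3
6 carbons are sp2.

6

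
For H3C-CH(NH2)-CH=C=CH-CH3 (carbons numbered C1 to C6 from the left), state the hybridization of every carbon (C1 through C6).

C1 sp3, C2 sp3, C3 sp2, C4 sp, C5 sp2, C6 sp3

C1 carries 4 σ bonds, giving a steric number of 4, so it is sp3.
C2: 4 σ bonds — 4 electron domains, sp3.
C3 (3 σ bonds, plus one π bond) has steric number 3: sp2.
C4 is sp: 2 σ bonds, plus two π bonds, 2 electron-density regions.
C5 has 3 σ bonds, plus one π bond: steric number 3 → sp2.
C6 is sp3: 4 σ bonds, 4 electron-density regions.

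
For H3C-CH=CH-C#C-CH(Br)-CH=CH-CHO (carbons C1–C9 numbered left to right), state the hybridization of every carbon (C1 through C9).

C1 — 4 σ bonds. Steric number 4, so sp3.
C2 is sp2: 3 σ bonds, plus one π bond, 3 electron-density regions.
C3 (3 σ bonds, plus one π bond) has steric number 3: sp2.
C4: 2 σ bonds, plus two π bonds; 2 regions of electron density → sp.
C5 has 2 σ bonds, plus two π bonds: steric number 2 → sp.
C6: 4 σ bonds; 4 regions of electron density → sp3.
C7 (3 σ bonds, plus one π bond) has steric number 3: sp2.
C8 (3 σ bonds, plus one π bond) has steric number 3: sp2.
C9: 3 σ bonds, plus one π bond — 3 electron domains, sp2.

C1 sp3, C2 sp2, C3 sp2, C4 sp, C5 sp, C6 sp3, C7 sp2, C8 sp2, C9 sp2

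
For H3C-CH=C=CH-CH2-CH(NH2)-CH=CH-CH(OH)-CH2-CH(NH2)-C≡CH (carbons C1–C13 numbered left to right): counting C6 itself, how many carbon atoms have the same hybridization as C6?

C6 is sp3 (only σ bonds).
C1: sp3 ✓
C2: sp2
C3: sp
C4: sp2
C5: sp3 ✓
C6: sp3 ✓
C7: sp2
C8: sp2
C9: sp3 ✓
C10: sp3 ✓
C11: sp3 ✓
C12: sp
C13: sp
6 carbons are sp3.

6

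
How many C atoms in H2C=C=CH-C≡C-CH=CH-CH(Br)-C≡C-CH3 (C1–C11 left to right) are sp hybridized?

C1: sp2
C2: sp ✓
C3: sp2
C4: sp ✓
C5: sp ✓
C6: sp2
C7: sp2
C8: sp3
C9: sp ✓
C10: sp ✓
C11: sp3
C2, C4, C5, C9, C10 → 5 sp carbons.

5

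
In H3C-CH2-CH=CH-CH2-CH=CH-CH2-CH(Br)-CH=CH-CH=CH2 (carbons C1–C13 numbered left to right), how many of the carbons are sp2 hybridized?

8

C1: sp3
C2: sp3
C3: sp2 ✓
C4: sp2 ✓
C5: sp3
C6: sp2 ✓
C7: sp2 ✓
C8: sp3
C9: sp3
C10: sp2 ✓
C11: sp2 ✓
C12: sp2 ✓
C13: sp2 ✓
C3, C4, C6, C7, C10, C11, C12, C13 → 8 sp2 carbons.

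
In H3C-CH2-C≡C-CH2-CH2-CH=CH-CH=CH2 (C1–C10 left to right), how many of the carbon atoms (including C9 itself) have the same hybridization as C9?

C9 is sp2 (one π bond).
C1: sp3
C2: sp3
C3: sp
C4: sp
C5: sp3
C6: sp3
C7: sp2 ✓
C8: sp2 ✓
C9: sp2 ✓
C10: sp2 ✓
4 carbons are sp2.

4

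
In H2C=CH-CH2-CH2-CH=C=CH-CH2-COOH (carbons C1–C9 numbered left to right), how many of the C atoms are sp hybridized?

1

C1: sp2
C2: sp2
C3: sp3
C4: sp3
C5: sp2
C6: sp ✓
C7: sp2
C8: sp3
C9: sp2
C6 → 1 sp carbon.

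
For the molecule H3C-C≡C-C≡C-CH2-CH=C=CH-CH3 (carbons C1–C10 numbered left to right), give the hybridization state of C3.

sp

C3 (2 σ bonds, plus two π bonds) has steric number 2: sp.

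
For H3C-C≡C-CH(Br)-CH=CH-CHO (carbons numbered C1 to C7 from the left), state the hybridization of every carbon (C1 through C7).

C1 sp3, C2 sp, C3 sp, C4 sp3, C5 sp2, C6 sp2, C7 sp2

C1: 4 σ bonds — 4 electron domains, sp3.
C2 — 2 σ bonds, plus two π bonds. Steric number 2, so sp.
C3 carries 2 σ bonds, plus two π bonds, giving a steric number of 2, so it is sp.
C4 (4 σ bonds) has steric number 4: sp3.
C5 — 3 σ bonds, plus one π bond. Steric number 3, so sp2.
C6 carries 3 σ bonds, plus one π bond, giving a steric number of 3, so it is sp2.
C7 has 3 σ bonds, plus one π bond: steric number 3 → sp2.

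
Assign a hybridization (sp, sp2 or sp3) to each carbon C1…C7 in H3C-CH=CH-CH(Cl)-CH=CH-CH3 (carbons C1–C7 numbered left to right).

C1 — 4 σ bonds. Steric number 4, so sp3.
C2 carries 3 σ bonds, plus one π bond, giving a steric number of 3, so it is sp2.
C3 is sp2: 3 σ bonds, plus one π bond, 3 electron-density regions.
C4: 4 σ bonds — 4 electron domains, sp3.
C5 carries 3 σ bonds, plus one π bond, giving a steric number of 3, so it is sp2.
C6: 3 σ bonds, plus one π bond; 3 regions of electron density → sp2.
C7 is sp3: 4 σ bonds, 4 electron-density regions.

C1 sp3, C2 sp2, C3 sp2, C4 sp3, C5 sp2, C6 sp2, C7 sp3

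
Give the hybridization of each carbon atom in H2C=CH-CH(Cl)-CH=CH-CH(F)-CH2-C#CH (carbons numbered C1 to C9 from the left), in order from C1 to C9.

C1 sp2, C2 sp2, C3 sp3, C4 sp2, C5 sp2, C6 sp3, C7 sp3, C8 sp, C9 sp

C1 carries 3 σ bonds, plus one π bond, giving a steric number of 3, so it is sp2.
C2: 3 σ bonds, plus one π bond; 3 regions of electron density → sp2.
C3 has 4 σ bonds: steric number 4 → sp3.
C4 is sp2: 3 σ bonds, plus one π bond, 3 electron-density regions.
C5 carries 3 σ bonds, plus one π bond, giving a steric number of 3, so it is sp2.
C6 has 4 σ bonds: steric number 4 → sp3.
C7 — 4 σ bonds. Steric number 4, so sp3.
C8 is sp: 2 σ bonds, plus two π bonds, 2 electron-density regions.
C9 has 2 σ bonds, plus two π bonds: steric number 2 → sp.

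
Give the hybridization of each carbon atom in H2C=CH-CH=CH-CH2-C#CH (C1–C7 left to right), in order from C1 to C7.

C1 — 3 σ bonds, plus one π bond. Steric number 3, so sp2.
C2 has 3 σ bonds, plus one π bond: steric number 3 → sp2.
C3: 3 σ bonds, plus one π bond; 3 regions of electron density → sp2.
C4: 3 σ bonds, plus one π bond — 3 electron domains, sp2.
C5 is sp3: 4 σ bonds, 4 electron-density regions.
C6 carries 2 σ bonds, plus two π bonds, giving a steric number of 2, so it is sp.
C7 has 2 σ bonds, plus two π bonds: steric number 2 → sp.

C1 sp2, C2 sp2, C3 sp2, C4 sp2, C5 sp3, C6 sp, C7 sp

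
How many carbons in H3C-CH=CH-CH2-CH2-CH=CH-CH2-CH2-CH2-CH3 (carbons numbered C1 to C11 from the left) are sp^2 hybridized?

C1: sp3
C2: sp2 ✓
C3: sp2 ✓
C4: sp3
C5: sp3
C6: sp2 ✓
C7: sp2 ✓
C8: sp3
C9: sp3
C10: sp3
C11: sp3
C2, C3, C6, C7 → 4 sp2 carbons.

4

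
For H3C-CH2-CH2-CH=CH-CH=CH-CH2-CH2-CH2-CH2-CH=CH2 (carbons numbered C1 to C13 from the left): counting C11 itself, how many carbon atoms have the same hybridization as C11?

C11 is sp3 (only σ bonds).
C1: sp3 ✓
C2: sp3 ✓
C3: sp3 ✓
C4: sp2
C5: sp2
C6: sp2
C7: sp2
C8: sp3 ✓
C9: sp3 ✓
C10: sp3 ✓
C11: sp3 ✓
C12: sp2
C13: sp2
7 carbons are sp3.

7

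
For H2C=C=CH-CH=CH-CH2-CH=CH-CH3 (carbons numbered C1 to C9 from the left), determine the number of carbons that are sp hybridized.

1

C1: sp2
C2: sp ✓
C3: sp2
C4: sp2
C5: sp2
C6: sp3
C7: sp2
C8: sp2
C9: sp3
C2 → 1 sp carbon.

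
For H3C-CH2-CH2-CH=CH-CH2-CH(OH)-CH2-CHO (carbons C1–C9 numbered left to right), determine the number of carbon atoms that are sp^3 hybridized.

C1: sp3 ✓
C2: sp3 ✓
C3: sp3 ✓
C4: sp2
C5: sp2
C6: sp3 ✓
C7: sp3 ✓
C8: sp3 ✓
C9: sp2
C1, C2, C3, C6, C7, C8 → 6 sp3 carbons.

6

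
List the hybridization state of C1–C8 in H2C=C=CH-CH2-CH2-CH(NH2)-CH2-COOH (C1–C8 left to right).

C1 — 3 σ bonds, plus one π bond. Steric number 3, so sp2.
C2 is sp: 2 σ bonds, plus two π bonds, 2 electron-density regions.
C3 — 3 σ bonds, plus one π bond. Steric number 3, so sp2.
C4 is sp3: 4 σ bonds, 4 electron-density regions.
C5 carries 4 σ bonds, giving a steric number of 4, so it is sp3.
C6 — 4 σ bonds. Steric number 4, so sp3.
C7 has 4 σ bonds: steric number 4 → sp3.
C8 — 3 σ bonds, plus one π bond. Steric number 3, so sp2.

C1 sp2, C2 sp, C3 sp2, C4 sp3, C5 sp3, C6 sp3, C7 sp3, C8 sp2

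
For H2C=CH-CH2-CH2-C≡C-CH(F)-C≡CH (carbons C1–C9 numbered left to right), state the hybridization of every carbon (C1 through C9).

C1 sp2, C2 sp2, C3 sp3, C4 sp3, C5 sp, C6 sp, C7 sp3, C8 sp, C9 sp

C1 carries 3 σ bonds, plus one π bond, giving a steric number of 3, so it is sp2.
C2 — 3 σ bonds, plus one π bond. Steric number 3, so sp2.
C3: 4 σ bonds — 4 electron domains, sp3.
C4 (4 σ bonds) has steric number 4: sp3.
C5 is sp: 2 σ bonds, plus two π bonds, 2 electron-density regions.
C6 has 2 σ bonds, plus two π bonds: steric number 2 → sp.
C7 has 4 σ bonds: steric number 4 → sp3.
C8: 2 σ bonds, plus two π bonds; 2 regions of electron density → sp.
C9 — 2 σ bonds, plus two π bonds. Steric number 2, so sp.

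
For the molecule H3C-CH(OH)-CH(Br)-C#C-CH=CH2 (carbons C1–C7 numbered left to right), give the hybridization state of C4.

sp

C4 has 2 σ bonds, plus two π bonds: steric number 2 → sp.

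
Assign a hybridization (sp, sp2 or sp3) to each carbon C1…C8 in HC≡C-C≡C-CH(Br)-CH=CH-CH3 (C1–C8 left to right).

C1 carries 2 σ bonds, plus two π bonds, giving a steric number of 2, so it is sp.
C2 — 2 σ bonds, plus two π bonds. Steric number 2, so sp.
C3 — 2 σ bonds, plus two π bonds. Steric number 2, so sp.
C4: 2 σ bonds, plus two π bonds — 2 electron domains, sp.
C5: 4 σ bonds; 4 regions of electron density → sp3.
C6 is sp2: 3 σ bonds, plus one π bond, 3 electron-density regions.
C7 (3 σ bonds, plus one π bond) has steric number 3: sp2.
C8 — 4 σ bonds. Steric number 4, so sp3.

C1 sp, C2 sp, C3 sp, C4 sp, C5 sp3, C6 sp2, C7 sp2, C8 sp3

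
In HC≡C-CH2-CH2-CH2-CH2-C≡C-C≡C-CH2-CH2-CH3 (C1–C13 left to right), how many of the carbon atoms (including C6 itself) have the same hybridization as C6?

C6 is sp3 (only σ bonds).
C1: sp
C2: sp
C3: sp3 ✓
C4: sp3 ✓
C5: sp3 ✓
C6: sp3 ✓
C7: sp
C8: sp
C9: sp
C10: sp
C11: sp3 ✓
C12: sp3 ✓
C13: sp3 ✓
7 carbons are sp3.

7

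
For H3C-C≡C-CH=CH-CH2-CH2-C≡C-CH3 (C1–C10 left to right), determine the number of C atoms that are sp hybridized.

4

C1: sp3
C2: sp ✓
C3: sp ✓
C4: sp2
C5: sp2
C6: sp3
C7: sp3
C8: sp ✓
C9: sp ✓
C10: sp3
C2, C3, C8, C9 → 4 sp carbons.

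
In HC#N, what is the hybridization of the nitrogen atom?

The nitrogen atom — 1 σ bond and 1 lone pair, plus two π bonds. Steric number 2, so sp.

sp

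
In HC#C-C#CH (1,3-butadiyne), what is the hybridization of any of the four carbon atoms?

Every carbon is part of a C≡C triple bond: two σ regions → sp.

sp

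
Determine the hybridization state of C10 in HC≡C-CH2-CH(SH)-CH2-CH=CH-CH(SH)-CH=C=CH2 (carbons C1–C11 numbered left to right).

C10 — 2 σ bonds, plus two π bonds. Steric number 2, so sp.

sp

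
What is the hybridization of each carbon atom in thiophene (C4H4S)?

sp^2

Each carbon atom: 3 σ bonds, plus one π bond — 3 electron domains, sp2.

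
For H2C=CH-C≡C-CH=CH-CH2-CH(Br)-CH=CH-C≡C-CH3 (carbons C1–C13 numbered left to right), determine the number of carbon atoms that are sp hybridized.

C1: sp2
C2: sp2
C3: sp ✓
C4: sp ✓
C5: sp2
C6: sp2
C7: sp3
C8: sp3
C9: sp2
C10: sp2
C11: sp ✓
C12: sp ✓
C13: sp3
C3, C4, C11, C12 → 4 sp carbons.

4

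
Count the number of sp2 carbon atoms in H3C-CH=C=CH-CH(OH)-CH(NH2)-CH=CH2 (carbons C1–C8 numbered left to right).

4

C1: sp3
C2: sp2 ✓
C3: sp
C4: sp2 ✓
C5: sp3
C6: sp3
C7: sp2 ✓
C8: sp2 ✓
C2, C4, C7, C8 → 4 sp2 carbons.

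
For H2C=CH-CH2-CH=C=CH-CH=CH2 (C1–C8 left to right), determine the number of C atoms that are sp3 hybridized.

C1: sp2
C2: sp2
C3: sp3 ✓
C4: sp2
C5: sp
C6: sp2
C7: sp2
C8: sp2
C3 → 1 sp3 carbon.

1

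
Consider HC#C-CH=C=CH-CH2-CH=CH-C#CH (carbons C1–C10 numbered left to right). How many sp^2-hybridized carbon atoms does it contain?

C1: sp
C2: sp
C3: sp2 ✓
C4: sp
C5: sp2 ✓
C6: sp3
C7: sp2 ✓
C8: sp2 ✓
C9: sp
C10: sp
C3, C5, C7, C8 → 4 sp2 carbons.

4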